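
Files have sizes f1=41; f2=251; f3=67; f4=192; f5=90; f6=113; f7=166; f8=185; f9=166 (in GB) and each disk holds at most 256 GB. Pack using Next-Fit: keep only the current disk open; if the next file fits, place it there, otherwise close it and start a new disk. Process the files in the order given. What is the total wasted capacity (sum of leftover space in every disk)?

777

disk 1: place f1 (41 GB), 215 GB left
disk 2: place f2 (251 GB), 5 GB left
disk 3: place f3 (67 GB), 189 GB left
disk 4: place f4 (192 GB), 64 GB left
disk 5: place f5 (90 GB), 166 GB left
disk 5: place f6 (113 GB), 53 GB left
disk 6: place f7 (166 GB), 90 GB left
disk 7: place f8 (185 GB), 71 GB left
disk 8: place f9 (166 GB), 90 GB left
8 disks × 256 GB = 2048 GB; used 1271 GB; unused 777 GB.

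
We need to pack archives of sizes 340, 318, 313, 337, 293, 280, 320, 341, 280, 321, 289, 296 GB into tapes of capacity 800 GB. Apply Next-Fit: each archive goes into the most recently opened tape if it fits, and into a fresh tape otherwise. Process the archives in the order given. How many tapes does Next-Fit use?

6

tape 1: place 340 GB, 460 GB left
tape 1: place 318 GB, 142 GB left
tape 2: place 313 GB, 487 GB left
tape 2: place 337 GB, 150 GB left
tape 3: place 293 GB, 507 GB left
tape 3: place 280 GB, 227 GB left
tape 4: place 320 GB, 480 GB left
tape 4: place 341 GB, 139 GB left
tape 5: place 280 GB, 520 GB left
tape 5: place 321 GB, 199 GB left
tape 6: place 289 GB, 511 GB left
tape 6: place 296 GB, 215 GB left
Final tapes: [340,318] [313,337] [293,280] [320,341] [280,321] [289,296].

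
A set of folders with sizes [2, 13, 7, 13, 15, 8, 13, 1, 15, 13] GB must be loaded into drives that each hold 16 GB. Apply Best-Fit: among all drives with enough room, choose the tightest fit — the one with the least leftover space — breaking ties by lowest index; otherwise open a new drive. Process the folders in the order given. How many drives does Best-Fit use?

Put 2 GB in drive 1; 14 GB remain.
Put 13 GB in drive 1; 1 GB remain.
Put 7 GB in drive 2; 9 GB remain.
Put 13 GB in drive 3; 3 GB remain.
Put 15 GB in drive 4; 1 GB remain.
Put 8 GB in drive 2; 1 GB remain.
Put 13 GB in drive 5; 3 GB remain.
Put 1 GB in drive 1; 0 GB remain.
Put 15 GB in drive 6; 1 GB remain.
Put 13 GB in drive 7; 3 GB remain.
Final drives: [2,13,1] [7,8] [13] [15] [13] [15] [13].

7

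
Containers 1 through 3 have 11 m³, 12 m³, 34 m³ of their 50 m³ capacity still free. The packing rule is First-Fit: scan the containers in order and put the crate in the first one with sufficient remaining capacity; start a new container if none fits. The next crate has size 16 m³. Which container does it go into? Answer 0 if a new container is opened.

3

Containers with room: container 3 (34 m³).
The first with room is container 3.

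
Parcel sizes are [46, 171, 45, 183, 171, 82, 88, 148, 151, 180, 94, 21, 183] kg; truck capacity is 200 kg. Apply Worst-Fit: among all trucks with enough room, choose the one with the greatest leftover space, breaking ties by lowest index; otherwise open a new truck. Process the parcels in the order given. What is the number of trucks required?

Put 46 kg in truck 1; 154 kg remain.
Put 171 kg in truck 2; 29 kg remain.
Put 45 kg in truck 1; 109 kg remain.
Put 183 kg in truck 3; 17 kg remain.
Put 171 kg in truck 4; 29 kg remain.
Put 82 kg in truck 1; 27 kg remain.
Put 88 kg in truck 5; 112 kg remain.
Put 148 kg in truck 6; 52 kg remain.
Put 151 kg in truck 7; 49 kg remain.
Put 180 kg in truck 8; 20 kg remain.
Put 94 kg in truck 5; 18 kg remain.
Put 21 kg in truck 6; 31 kg remain.
Put 183 kg in truck 9; 17 kg remain.
Final trucks: [46,45,82] [171] [183] [171] [88,94] [148,21] [151] [180] [183].

9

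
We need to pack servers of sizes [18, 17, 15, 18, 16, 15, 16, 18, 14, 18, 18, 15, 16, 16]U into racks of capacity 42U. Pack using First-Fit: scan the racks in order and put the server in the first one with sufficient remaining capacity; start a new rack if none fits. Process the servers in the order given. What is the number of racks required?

7

Put 18U in rack 1; 24U remain.
Put 17U in rack 1; 7U remain.
Put 15U in rack 2; 27U remain.
Put 18U in rack 2; 9U remain.
Put 16U in rack 3; 26U remain.
Put 15U in rack 3; 11U remain.
Put 16U in rack 4; 26U remain.
Put 18U in rack 4; 8U remain.
Put 14U in rack 5; 28U remain.
Put 18U in rack 5; 10U remain.
Put 18U in rack 6; 24U remain.
Put 15U in rack 6; 9U remain.
Put 16U in rack 7; 26U remain.
Put 16U in rack 7; 10U remain.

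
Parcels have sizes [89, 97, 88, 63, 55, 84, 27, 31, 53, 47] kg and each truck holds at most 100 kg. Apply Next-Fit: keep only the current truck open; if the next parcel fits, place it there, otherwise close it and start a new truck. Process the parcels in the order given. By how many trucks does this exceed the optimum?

Next-Fit: [89] [97] [88] [63] [55] [84] [27,31] [53,47] → 8 trucks.
Total size 634 kg; any packing needs at least ⌈634/100⌉ = 7 trucks.
An optimal packing achieves that bound: [97] [89] [88] [84] [63,31] [55,27] [53,47] → 7 trucks.
Excess: 8 − 7 = 1.

1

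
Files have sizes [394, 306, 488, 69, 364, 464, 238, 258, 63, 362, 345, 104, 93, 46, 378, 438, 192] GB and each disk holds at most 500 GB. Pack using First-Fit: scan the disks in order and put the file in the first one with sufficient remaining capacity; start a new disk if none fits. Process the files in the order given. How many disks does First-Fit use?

11 disks

394 GB → disk 1 (remaining 106 GB)
306 GB → disk 2 (remaining 194 GB)
488 GB → disk 3 (remaining 12 GB)
69 GB → disk 1 (remaining 37 GB)
364 GB → disk 4 (remaining 136 GB)
464 GB → disk 5 (remaining 36 GB)
238 GB → disk 6 (remaining 262 GB)
258 GB → disk 6 (remaining 4 GB)
63 GB → disk 2 (remaining 131 GB)
362 GB → disk 7 (remaining 138 GB)
345 GB → disk 8 (remaining 155 GB)
104 GB → disk 2 (remaining 27 GB)
93 GB → disk 4 (remaining 43 GB)
46 GB → disk 7 (remaining 92 GB)
378 GB → disk 9 (remaining 122 GB)
438 GB → disk 10 (remaining 62 GB)
192 GB → disk 11 (remaining 308 GB)
Final disks: [394,69] [306,63,104] [488] [364,93] [464] [238,258] [362,46] [345] [378] [438] [192].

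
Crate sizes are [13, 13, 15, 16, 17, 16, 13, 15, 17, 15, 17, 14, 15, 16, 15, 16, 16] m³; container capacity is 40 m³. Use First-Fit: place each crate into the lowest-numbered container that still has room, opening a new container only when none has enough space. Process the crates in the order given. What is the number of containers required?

8

13 m³ → container 1 (remaining 27 m³)
13 m³ → container 1 (remaining 14 m³)
15 m³ → container 2 (remaining 25 m³)
16 m³ → container 2 (remaining 9 m³)
17 m³ → container 3 (remaining 23 m³)
16 m³ → container 3 (remaining 7 m³)
13 m³ → container 1 (remaining 1 m³)
15 m³ → container 4 (remaining 25 m³)
17 m³ → container 4 (remaining 8 m³)
15 m³ → container 5 (remaining 25 m³)
17 m³ → container 5 (remaining 8 m³)
14 m³ → container 6 (remaining 26 m³)
15 m³ → container 6 (remaining 11 m³)
16 m³ → container 7 (remaining 24 m³)
15 m³ → container 7 (remaining 9 m³)
16 m³ → container 8 (remaining 24 m³)
16 m³ → container 8 (remaining 8 m³)
Final containers: [13,13,13] [15,16] [17,16] [15,17] [15,17] [14,15] [16,15] [16,16].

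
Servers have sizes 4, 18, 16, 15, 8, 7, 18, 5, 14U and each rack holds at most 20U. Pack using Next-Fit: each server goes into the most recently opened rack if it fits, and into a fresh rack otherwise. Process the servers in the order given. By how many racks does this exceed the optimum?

Next-Fit: [4] [18] [16] [15] [8,7] [18] [5,14] → 7 racks.
Total size 105U; any packing needs at least ⌈105/20⌉ = 6 racks.
An optimal packing achieves that bound: [18] [18] [16,4] [15,5] [14] [8,7] → 6 racks.
Excess: 7 − 6 = 1.

1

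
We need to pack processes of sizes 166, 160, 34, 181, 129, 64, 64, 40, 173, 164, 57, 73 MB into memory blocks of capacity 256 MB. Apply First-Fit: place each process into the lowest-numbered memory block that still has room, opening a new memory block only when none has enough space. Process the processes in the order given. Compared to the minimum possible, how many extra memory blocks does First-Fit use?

0

First-Fit: [166,34,40] [160,64] [181,64] [129,57] [173,73] [164] → 6 memory blocks.
Total size 1305 MB; any packing needs at least ⌈1305/256⌉ = 6 memory blocks.
So 6 is already optimal.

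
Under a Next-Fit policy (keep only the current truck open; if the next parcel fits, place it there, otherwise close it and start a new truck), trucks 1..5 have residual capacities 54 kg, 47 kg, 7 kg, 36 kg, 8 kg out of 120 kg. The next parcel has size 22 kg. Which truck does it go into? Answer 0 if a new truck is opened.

0

Next-Fit only looks at truck 5, which has 8 kg free.
22 kg does not fit, so a new truck is opened.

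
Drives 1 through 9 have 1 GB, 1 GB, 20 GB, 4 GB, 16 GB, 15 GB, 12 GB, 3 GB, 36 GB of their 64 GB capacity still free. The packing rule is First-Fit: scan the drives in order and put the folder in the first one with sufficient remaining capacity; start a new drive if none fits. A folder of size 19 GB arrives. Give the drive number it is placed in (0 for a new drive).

Drives with room: drive 3 (20 GB), drive 9 (36 GB).
The first with room is drive 3.

3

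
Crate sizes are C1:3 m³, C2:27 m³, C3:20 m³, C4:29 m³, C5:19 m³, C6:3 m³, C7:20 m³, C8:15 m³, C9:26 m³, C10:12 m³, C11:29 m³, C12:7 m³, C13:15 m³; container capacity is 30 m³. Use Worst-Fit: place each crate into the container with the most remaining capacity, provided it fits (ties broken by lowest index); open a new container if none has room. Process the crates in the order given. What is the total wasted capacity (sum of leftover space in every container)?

45

C1 (3 m³) → container 1 (remaining 27 m³)
C2 (27 m³) → container 1 (remaining 0 m³)
C3 (20 m³) → container 2 (remaining 10 m³)
C4 (29 m³) → container 3 (remaining 1 m³)
C5 (19 m³) → container 4 (remaining 11 m³)
C6 (3 m³) → container 4 (remaining 8 m³)
C7 (20 m³) → container 5 (remaining 10 m³)
C8 (15 m³) → container 6 (remaining 15 m³)
C9 (26 m³) → container 7 (remaining 4 m³)
C10 (12 m³) → container 6 (remaining 3 m³)
C11 (29 m³) → container 8 (remaining 1 m³)
C12 (7 m³) → container 2 (remaining 3 m³)
C13 (15 m³) → container 9 (remaining 15 m³)
9 containers × 30 m³ = 270 m³; used 225 m³; unused 45 m³.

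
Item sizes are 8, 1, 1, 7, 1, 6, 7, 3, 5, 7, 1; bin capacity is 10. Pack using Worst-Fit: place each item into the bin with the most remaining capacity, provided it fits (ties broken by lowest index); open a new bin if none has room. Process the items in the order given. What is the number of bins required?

Put 8 in bin 1; 2 remain.
Put 1 in bin 1; 1 remain.
Put 1 in bin 1; 0 remain.
Put 7 in bin 2; 3 remain.
Put 1 in bin 2; 2 remain.
Put 6 in bin 3; 4 remain.
Put 7 in bin 4; 3 remain.
Put 3 in bin 3; 1 remain.
Put 5 in bin 5; 5 remain.
Put 7 in bin 6; 3 remain.
Put 1 in bin 5; 4 remain.
Final bins: [8,1,1] [7,1] [6,3] [7] [5,1] [7].

6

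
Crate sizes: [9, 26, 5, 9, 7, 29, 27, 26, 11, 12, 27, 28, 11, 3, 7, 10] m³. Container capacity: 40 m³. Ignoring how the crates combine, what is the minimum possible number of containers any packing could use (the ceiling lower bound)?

Total size = 9 + 26 + 5 + 9 + 7 + 29 + 27 + 26 + 11 + 12 + 27 + 28 + 11 + 3 + 7 + 10 = 247 m³.
⌈247 / 40⌉ = 7.

7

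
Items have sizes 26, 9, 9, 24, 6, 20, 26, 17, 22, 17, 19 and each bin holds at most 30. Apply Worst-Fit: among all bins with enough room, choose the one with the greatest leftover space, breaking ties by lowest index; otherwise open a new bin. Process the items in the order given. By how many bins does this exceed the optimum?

1

Worst-Fit: [26] [9,9,6] [24] [20] [26] [17] [22] [17] [19] → 9 bins.
8 items exceed 15 (half the capacity), and no two of those can share a bin, so at least 8 bins are needed.
An optimal packing achieves that bound: [26] [26] [24,6] [22] [20,9] [19,9] [17] [17] → 8 bins.
Excess: 9 − 8 = 1.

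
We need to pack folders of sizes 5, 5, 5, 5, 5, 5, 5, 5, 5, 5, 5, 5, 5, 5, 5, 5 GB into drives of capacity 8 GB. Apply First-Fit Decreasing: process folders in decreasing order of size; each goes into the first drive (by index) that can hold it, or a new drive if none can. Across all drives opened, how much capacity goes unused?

48

Sorted descending: 5, 5, 5, 5, 5, 5, 5, 5, 5, 5, 5, 5, 5, 5, 5, 5.
5 GB → drive 1 (remaining 3 GB)
5 GB → drive 2 (remaining 3 GB)
5 GB → drive 3 (remaining 3 GB)
5 GB → drive 4 (remaining 3 GB)
5 GB → drive 5 (remaining 3 GB)
5 GB → drive 6 (remaining 3 GB)
5 GB → drive 7 (remaining 3 GB)
5 GB → drive 8 (remaining 3 GB)
5 GB → drive 9 (remaining 3 GB)
5 GB → drive 10 (remaining 3 GB)
5 GB → drive 11 (remaining 3 GB)
5 GB → drive 12 (remaining 3 GB)
5 GB → drive 13 (remaining 3 GB)
5 GB → drive 14 (remaining 3 GB)
5 GB → drive 15 (remaining 3 GB)
5 GB → drive 16 (remaining 3 GB)
16 drives × 8 GB = 128 GB; used 80 GB; unused 48 GB.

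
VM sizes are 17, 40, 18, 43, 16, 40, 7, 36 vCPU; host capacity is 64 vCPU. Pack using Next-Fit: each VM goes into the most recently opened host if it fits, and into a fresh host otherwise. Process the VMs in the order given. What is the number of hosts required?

4 hosts

host 1: place 17 vCPU, 47 vCPU left
host 1: place 40 vCPU, 7 vCPU left
host 2: place 18 vCPU, 46 vCPU left
host 2: place 43 vCPU, 3 vCPU left
host 3: place 16 vCPU, 48 vCPU left
host 3: place 40 vCPU, 8 vCPU left
host 3: place 7 vCPU, 1 vCPU left
host 4: place 36 vCPU, 28 vCPU left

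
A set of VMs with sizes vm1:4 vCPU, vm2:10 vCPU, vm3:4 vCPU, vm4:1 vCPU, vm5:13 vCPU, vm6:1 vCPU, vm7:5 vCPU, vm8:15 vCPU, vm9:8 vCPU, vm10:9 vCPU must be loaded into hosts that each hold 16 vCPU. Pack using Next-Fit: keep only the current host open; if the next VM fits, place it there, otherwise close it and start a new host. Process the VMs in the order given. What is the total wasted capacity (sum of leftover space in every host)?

vm1 (4 vCPU) → host 1 (remaining 12 vCPU)
vm2 (10 vCPU) → host 1 (remaining 2 vCPU)
vm3 (4 vCPU) → host 2 (remaining 12 vCPU)
vm4 (1 vCPU) → host 2 (remaining 11 vCPU)
vm5 (13 vCPU) → host 3 (remaining 3 vCPU)
vm6 (1 vCPU) → host 3 (remaining 2 vCPU)
vm7 (5 vCPU) → host 4 (remaining 11 vCPU)
vm8 (15 vCPU) → host 5 (remaining 1 vCPU)
vm9 (8 vCPU) → host 6 (remaining 8 vCPU)
vm10 (9 vCPU) → host 7 (remaining 7 vCPU)
7 hosts × 16 vCPU = 112 vCPU; used 70 vCPU; unused 42 vCPU.

42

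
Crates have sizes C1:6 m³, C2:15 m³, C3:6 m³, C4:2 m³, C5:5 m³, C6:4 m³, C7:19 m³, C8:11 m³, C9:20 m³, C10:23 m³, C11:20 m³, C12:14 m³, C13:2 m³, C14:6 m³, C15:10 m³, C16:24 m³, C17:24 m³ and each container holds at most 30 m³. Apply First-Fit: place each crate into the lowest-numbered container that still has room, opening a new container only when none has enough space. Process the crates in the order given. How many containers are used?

C1 (6 m³) → container 1 (remaining 24 m³)
C2 (15 m³) → container 1 (remaining 9 m³)
C3 (6 m³) → container 1 (remaining 3 m³)
C4 (2 m³) → container 1 (remaining 1 m³)
C5 (5 m³) → container 2 (remaining 25 m³)
C6 (4 m³) → container 2 (remaining 21 m³)
C7 (19 m³) → container 2 (remaining 2 m³)
C8 (11 m³) → container 3 (remaining 19 m³)
C9 (20 m³) → container 4 (remaining 10 m³)
C10 (23 m³) → container 5 (remaining 7 m³)
C11 (20 m³) → container 6 (remaining 10 m³)
C12 (14 m³) → container 3 (remaining 5 m³)
C13 (2 m³) → container 2 (remaining 0 m³)
C14 (6 m³) → container 4 (remaining 4 m³)
C15 (10 m³) → container 6 (remaining 0 m³)
C16 (24 m³) → container 7 (remaining 6 m³)
C17 (24 m³) → container 8 (remaining 6 m³)
Final containers: [6,15,6,2] [5,4,19,2] [11,14] [20,6] [23] [20,10] [24] [24].

8 containers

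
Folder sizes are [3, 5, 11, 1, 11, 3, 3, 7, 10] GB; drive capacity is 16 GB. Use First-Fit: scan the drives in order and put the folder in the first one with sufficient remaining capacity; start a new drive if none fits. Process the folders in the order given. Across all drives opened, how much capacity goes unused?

Put 3 GB in drive 1; 13 GB remain.
Put 5 GB in drive 1; 8 GB remain.
Put 11 GB in drive 2; 5 GB remain.
Put 1 GB in drive 1; 7 GB remain.
Put 11 GB in drive 3; 5 GB remain.
Put 3 GB in drive 1; 4 GB remain.
Put 3 GB in drive 1; 1 GB remain.
Put 7 GB in drive 4; 9 GB remain.
Put 10 GB in drive 5; 6 GB remain.
5 drives × 16 GB = 80 GB; used 54 GB; unused 26 GB.

26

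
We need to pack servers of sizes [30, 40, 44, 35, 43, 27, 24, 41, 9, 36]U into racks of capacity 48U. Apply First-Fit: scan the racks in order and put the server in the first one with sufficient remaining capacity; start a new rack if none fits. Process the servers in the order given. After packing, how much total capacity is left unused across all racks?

rack 1: place 30U, 18U left
rack 2: place 40U, 8U left
rack 3: place 44U, 4U left
rack 4: place 35U, 13U left
rack 5: place 43U, 5U left
rack 6: place 27U, 21U left
rack 7: place 24U, 24U left
rack 8: place 41U, 7U left
rack 1: place 9U, 9U left
rack 9: place 36U, 12U left
9 racks × 48U = 432U; used 329U; unused 103U.

103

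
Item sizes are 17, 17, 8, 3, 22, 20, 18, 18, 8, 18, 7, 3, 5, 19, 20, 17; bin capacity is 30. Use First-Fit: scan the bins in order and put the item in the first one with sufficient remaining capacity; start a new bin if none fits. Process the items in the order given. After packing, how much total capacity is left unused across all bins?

17 → bin 1 (remaining 13)
17 → bin 2 (remaining 13)
8 → bin 1 (remaining 5)
3 → bin 1 (remaining 2)
22 → bin 3 (remaining 8)
20 → bin 4 (remaining 10)
18 → bin 5 (remaining 12)
18 → bin 6 (remaining 12)
8 → bin 2 (remaining 5)
18 → bin 7 (remaining 12)
7 → bin 3 (remaining 1)
3 → bin 2 (remaining 2)
5 → bin 4 (remaining 5)
19 → bin 8 (remaining 11)
20 → bin 9 (remaining 10)
17 → bin 10 (remaining 13)
10 bins × 30 = 300; used 220; unused 80.

80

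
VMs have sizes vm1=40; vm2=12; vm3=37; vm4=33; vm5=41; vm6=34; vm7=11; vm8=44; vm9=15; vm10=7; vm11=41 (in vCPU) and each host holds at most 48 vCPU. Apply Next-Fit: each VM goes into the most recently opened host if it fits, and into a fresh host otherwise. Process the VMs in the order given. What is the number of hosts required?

9

host 1: place vm1 (40 vCPU), 8 vCPU left
host 2: place vm2 (12 vCPU), 36 vCPU left
host 3: place vm3 (37 vCPU), 11 vCPU left
host 4: place vm4 (33 vCPU), 15 vCPU left
host 5: place vm5 (41 vCPU), 7 vCPU left
host 6: place vm6 (34 vCPU), 14 vCPU left
host 6: place vm7 (11 vCPU), 3 vCPU left
host 7: place vm8 (44 vCPU), 4 vCPU left
host 8: place vm9 (15 vCPU), 33 vCPU left
host 8: place vm10 (7 vCPU), 26 vCPU left
host 9: place vm11 (41 vCPU), 7 vCPU left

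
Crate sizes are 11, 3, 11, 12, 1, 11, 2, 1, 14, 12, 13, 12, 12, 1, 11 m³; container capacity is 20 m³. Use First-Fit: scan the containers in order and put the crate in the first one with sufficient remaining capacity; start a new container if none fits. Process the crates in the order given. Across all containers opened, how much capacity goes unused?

Put 11 m³ in container 1; 9 m³ remain.
Put 3 m³ in container 1; 6 m³ remain.
Put 11 m³ in container 2; 9 m³ remain.
Put 12 m³ in container 3; 8 m³ remain.
Put 1 m³ in container 1; 5 m³ remain.
Put 11 m³ in container 4; 9 m³ remain.
Put 2 m³ in container 1; 3 m³ remain.
Put 1 m³ in container 1; 2 m³ remain.
Put 14 m³ in container 5; 6 m³ remain.
Put 12 m³ in container 6; 8 m³ remain.
Put 13 m³ in container 7; 7 m³ remain.
Put 12 m³ in container 8; 8 m³ remain.
Put 12 m³ in container 9; 8 m³ remain.
Put 1 m³ in container 1; 1 m³ remain.
Put 11 m³ in container 10; 9 m³ remain.
10 containers × 20 m³ = 200 m³; used 127 m³; unused 73 m³.

73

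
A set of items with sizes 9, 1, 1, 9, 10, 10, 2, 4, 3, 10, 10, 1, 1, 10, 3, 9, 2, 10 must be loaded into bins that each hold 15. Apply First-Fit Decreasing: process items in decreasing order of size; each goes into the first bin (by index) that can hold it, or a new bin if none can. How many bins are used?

9 bins

Sorted descending: 10, 10, 10, 10, 10, 10, 9, 9, 9, 4, 3, 3, 2, 2, 1, 1, 1, 1.
bin 1: place 10, 5 left
bin 2: place 10, 5 left
bin 3: place 10, 5 left
bin 4: place 10, 5 left
bin 5: place 10, 5 left
bin 6: place 10, 5 left
bin 7: place 9, 6 left
bin 8: place 9, 6 left
bin 9: place 9, 6 left
bin 1: place 4, 1 left
bin 2: place 3, 2 left
bin 3: place 3, 2 left
bin 2: place 2, 0 left
bin 3: place 2, 0 left
bin 1: place 1, 0 left
bin 4: place 1, 4 left
bin 4: place 1, 3 left
bin 4: place 1, 2 left
Final bins: [10,4,1] [10,3,2] [10,3,2] [10,1,1,1] [10] [10] [9] [9] [9].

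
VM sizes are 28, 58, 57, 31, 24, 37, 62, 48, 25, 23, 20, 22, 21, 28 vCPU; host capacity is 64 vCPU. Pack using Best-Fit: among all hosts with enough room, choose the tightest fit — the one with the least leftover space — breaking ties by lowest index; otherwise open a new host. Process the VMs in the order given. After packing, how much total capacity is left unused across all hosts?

92

host 1: place 28 vCPU, 36 vCPU left
host 2: place 58 vCPU, 6 vCPU left
host 3: place 57 vCPU, 7 vCPU left
host 1: place 31 vCPU, 5 vCPU left
host 4: place 24 vCPU, 40 vCPU left
host 4: place 37 vCPU, 3 vCPU left
host 5: place 62 vCPU, 2 vCPU left
host 6: place 48 vCPU, 16 vCPU left
host 7: place 25 vCPU, 39 vCPU left
host 7: place 23 vCPU, 16 vCPU left
host 8: place 20 vCPU, 44 vCPU left
host 8: place 22 vCPU, 22 vCPU left
host 8: place 21 vCPU, 1 vCPU left
host 9: place 28 vCPU, 36 vCPU left
9 hosts × 64 vCPU = 576 vCPU; used 484 vCPU; unused 92 vCPU.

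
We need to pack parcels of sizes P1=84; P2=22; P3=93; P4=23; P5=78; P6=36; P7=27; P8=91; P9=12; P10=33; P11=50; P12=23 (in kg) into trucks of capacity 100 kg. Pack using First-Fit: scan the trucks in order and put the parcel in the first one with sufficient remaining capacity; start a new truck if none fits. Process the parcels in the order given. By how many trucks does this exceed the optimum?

1

First-Fit: [84,12] [22,23,36] [93] [78] [27,33,23] [91] [50] → 7 trucks.
Total size 572 kg; any packing needs at least ⌈572/100⌉ = 6 trucks.
An optimal packing achieves that bound: [93] [91] [84,12] [78,22] [50,27,23] [36,33,23] → 6 trucks.
Excess: 7 − 6 = 1.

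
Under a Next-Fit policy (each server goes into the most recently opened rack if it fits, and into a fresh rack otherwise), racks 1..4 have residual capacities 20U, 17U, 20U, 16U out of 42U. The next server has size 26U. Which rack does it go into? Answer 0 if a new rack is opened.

Next-Fit only looks at rack 4, which has 16U free.
26U does not fit, so a new rack is opened.

0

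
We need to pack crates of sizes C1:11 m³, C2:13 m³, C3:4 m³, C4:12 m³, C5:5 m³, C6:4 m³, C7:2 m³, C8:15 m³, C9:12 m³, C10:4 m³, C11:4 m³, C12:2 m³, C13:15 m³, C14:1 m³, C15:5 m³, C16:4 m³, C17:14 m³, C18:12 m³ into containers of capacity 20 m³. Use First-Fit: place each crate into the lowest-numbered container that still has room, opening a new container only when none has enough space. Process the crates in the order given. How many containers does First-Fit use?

Put C1 (11 m³) in container 1; 9 m³ remain.
Put C2 (13 m³) in container 2; 7 m³ remain.
Put C3 (4 m³) in container 1; 5 m³ remain.
Put C4 (12 m³) in container 3; 8 m³ remain.
Put C5 (5 m³) in container 1; 0 m³ remain.
Put C6 (4 m³) in container 2; 3 m³ remain.
Put C7 (2 m³) in container 2; 1 m³ remain.
Put C8 (15 m³) in container 4; 5 m³ remain.
Put C9 (12 m³) in container 5; 8 m³ remain.
Put C10 (4 m³) in container 3; 4 m³ remain.
Put C11 (4 m³) in container 3; 0 m³ remain.
Put C12 (2 m³) in container 4; 3 m³ remain.
Put C13 (15 m³) in container 6; 5 m³ remain.
Put C14 (1 m³) in container 2; 0 m³ remain.
Put C15 (5 m³) in container 5; 3 m³ remain.
Put C16 (4 m³) in container 6; 1 m³ remain.
Put C17 (14 m³) in container 7; 6 m³ remain.
Put C18 (12 m³) in container 8; 8 m³ remain.

8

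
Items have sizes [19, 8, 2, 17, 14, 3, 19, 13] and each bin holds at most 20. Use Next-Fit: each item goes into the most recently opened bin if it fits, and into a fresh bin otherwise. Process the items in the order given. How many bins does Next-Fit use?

19 → bin 1 (remaining 1)
8 → bin 2 (remaining 12)
2 → bin 2 (remaining 10)
17 → bin 3 (remaining 3)
14 → bin 4 (remaining 6)
3 → bin 4 (remaining 3)
19 → bin 5 (remaining 1)
13 → bin 6 (remaining 7)

6 bins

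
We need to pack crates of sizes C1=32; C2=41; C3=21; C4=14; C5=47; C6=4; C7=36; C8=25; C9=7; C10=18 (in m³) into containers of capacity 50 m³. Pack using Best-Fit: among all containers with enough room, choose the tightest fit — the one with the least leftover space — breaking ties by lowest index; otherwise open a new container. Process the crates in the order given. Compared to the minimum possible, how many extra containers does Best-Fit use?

Best-Fit: [32,14,4] [41,7] [21,25] [47] [36] [18] → 6 containers.
Total size 245 m³; any packing needs at least ⌈245/50⌉ = 5 containers.
An optimal packing achieves that bound: [47] [41,7] [36,14] [32,18] [25,21,4] → 5 containers.
Excess: 6 − 5 = 1.

1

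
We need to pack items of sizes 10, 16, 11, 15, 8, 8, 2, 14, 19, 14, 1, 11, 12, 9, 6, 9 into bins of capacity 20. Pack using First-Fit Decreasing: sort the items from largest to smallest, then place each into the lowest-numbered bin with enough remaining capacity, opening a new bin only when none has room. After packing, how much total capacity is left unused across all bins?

15

Sorted descending: 19, 16, 15, 14, 14, 12, 11, 11, 10, 9, 9, 8, 8, 6, 2, 1.
19 → bin 1 (remaining 1)
16 → bin 2 (remaining 4)
15 → bin 3 (remaining 5)
14 → bin 4 (remaining 6)
14 → bin 5 (remaining 6)
12 → bin 6 (remaining 8)
11 → bin 7 (remaining 9)
11 → bin 8 (remaining 9)
10 → bin 9 (remaining 10)
9 → bin 7 (remaining 0)
9 → bin 8 (remaining 0)
8 → bin 6 (remaining 0)
8 → bin 9 (remaining 2)
6 → bin 4 (remaining 0)
2 → bin 2 (remaining 2)
1 → bin 1 (remaining 0)
9 bins × 20 = 180; used 165; unused 15.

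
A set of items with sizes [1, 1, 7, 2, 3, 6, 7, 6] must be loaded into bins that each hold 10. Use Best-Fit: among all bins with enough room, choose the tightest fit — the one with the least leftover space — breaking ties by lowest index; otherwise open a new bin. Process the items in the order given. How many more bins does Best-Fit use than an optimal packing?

1

Best-Fit: [1,1,7] [2,3] [6] [7] [6] → 5 bins.
Total size 33; any packing needs at least ⌈33/10⌉ = 4 bins.
An optimal packing achieves that bound: [7,3] [7,2,1] [6,1] [6] → 4 bins.
Excess: 5 − 4 = 1.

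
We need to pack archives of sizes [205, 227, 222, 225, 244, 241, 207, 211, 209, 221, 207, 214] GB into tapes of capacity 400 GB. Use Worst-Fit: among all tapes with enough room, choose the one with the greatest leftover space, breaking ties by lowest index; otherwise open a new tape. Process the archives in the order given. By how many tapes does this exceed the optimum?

Worst-Fit: [205] [227] [222] [225] [244] [241] [207] [211] [209] [221] [207] [214] → 12 tapes.
12 archives exceed 200 GB (half the capacity), and no two of those can share a tape, so at least 12 tapes are needed.
So 12 is already optimal.

0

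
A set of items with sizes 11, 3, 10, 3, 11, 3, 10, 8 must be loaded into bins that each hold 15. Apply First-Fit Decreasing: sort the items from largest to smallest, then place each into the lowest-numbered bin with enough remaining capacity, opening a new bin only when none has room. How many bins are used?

5 bins

Sorted descending: 11, 11, 10, 10, 8, 3, 3, 3.
11 → bin 1 (remaining 4)
11 → bin 2 (remaining 4)
10 → bin 3 (remaining 5)
10 → bin 4 (remaining 5)
8 → bin 5 (remaining 7)
3 → bin 1 (remaining 1)
3 → bin 2 (remaining 1)
3 → bin 3 (remaining 2)
Final bins: [11,3] [11,3] [10,3] [10] [8].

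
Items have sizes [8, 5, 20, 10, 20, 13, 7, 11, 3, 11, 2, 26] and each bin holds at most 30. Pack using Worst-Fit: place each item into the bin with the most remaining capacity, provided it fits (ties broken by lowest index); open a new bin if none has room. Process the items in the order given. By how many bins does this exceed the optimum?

Worst-Fit: [8,5,10] [20,2] [20] [13,7] [11,3,11] [26] → 6 bins.
Total size 136; any packing needs at least ⌈136/30⌉ = 5 bins.
An optimal packing achieves that bound: [26,3] [20,10] [20,8,2] [13,11,5] [11,7] → 5 bins.
Excess: 6 − 5 = 1.

1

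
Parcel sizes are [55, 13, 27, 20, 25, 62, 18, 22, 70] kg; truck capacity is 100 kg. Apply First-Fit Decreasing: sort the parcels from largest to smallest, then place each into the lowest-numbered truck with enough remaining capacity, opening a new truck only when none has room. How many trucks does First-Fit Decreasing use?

Sorted descending: 70, 62, 55, 27, 25, 22, 20, 18, 13.
Put 70 kg in truck 1; 30 kg remain.
Put 62 kg in truck 2; 38 kg remain.
Put 55 kg in truck 3; 45 kg remain.
Put 27 kg in truck 1; 3 kg remain.
Put 25 kg in truck 2; 13 kg remain.
Put 22 kg in truck 3; 23 kg remain.
Put 20 kg in truck 3; 3 kg remain.
Put 18 kg in truck 4; 82 kg remain.
Put 13 kg in truck 2; 0 kg remain.

4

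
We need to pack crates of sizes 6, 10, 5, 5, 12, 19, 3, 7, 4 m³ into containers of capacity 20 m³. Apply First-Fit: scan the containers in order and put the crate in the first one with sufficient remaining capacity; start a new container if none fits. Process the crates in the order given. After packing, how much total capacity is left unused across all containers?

9

Put 6 m³ in container 1; 14 m³ remain.
Put 10 m³ in container 1; 4 m³ remain.
Put 5 m³ in container 2; 15 m³ remain.
Put 5 m³ in container 2; 10 m³ remain.
Put 12 m³ in container 3; 8 m³ remain.
Put 19 m³ in container 4; 1 m³ remain.
Put 3 m³ in container 1; 1 m³ remain.
Put 7 m³ in container 2; 3 m³ remain.
Put 4 m³ in container 3; 4 m³ remain.
4 containers × 20 m³ = 80 m³; used 71 m³; unused 9 m³.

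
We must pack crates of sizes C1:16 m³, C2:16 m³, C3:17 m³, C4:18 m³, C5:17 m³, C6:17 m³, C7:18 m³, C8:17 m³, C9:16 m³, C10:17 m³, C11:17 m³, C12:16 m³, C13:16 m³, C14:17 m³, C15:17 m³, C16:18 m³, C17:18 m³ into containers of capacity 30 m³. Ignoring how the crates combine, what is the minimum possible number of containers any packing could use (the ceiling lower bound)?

10 containers

Total size = 16 + 16 + 17 + 18 + 17 + 17 + 18 + 17 + 16 + 17 + 17 + 16 + 16 + 17 + 17 + 18 + 18 = 288 m³.
⌈288 / 30⌉ = 10.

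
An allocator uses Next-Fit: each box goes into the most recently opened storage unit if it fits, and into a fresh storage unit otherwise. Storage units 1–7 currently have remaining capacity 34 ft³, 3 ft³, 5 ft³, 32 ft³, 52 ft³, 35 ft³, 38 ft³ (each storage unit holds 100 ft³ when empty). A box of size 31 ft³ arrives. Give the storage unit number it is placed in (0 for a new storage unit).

Next-Fit only looks at storage unit 7, which has 38 ft³ free.
31 ft³ fits there.

7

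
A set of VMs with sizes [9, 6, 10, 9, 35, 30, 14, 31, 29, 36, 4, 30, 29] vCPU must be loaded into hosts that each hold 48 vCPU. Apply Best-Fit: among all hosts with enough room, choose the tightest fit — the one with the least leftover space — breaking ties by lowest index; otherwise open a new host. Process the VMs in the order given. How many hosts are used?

9 vCPU → host 1 (remaining 39 vCPU)
6 vCPU → host 1 (remaining 33 vCPU)
10 vCPU → host 1 (remaining 23 vCPU)
9 vCPU → host 1 (remaining 14 vCPU)
35 vCPU → host 2 (remaining 13 vCPU)
30 vCPU → host 3 (remaining 18 vCPU)
14 vCPU → host 1 (remaining 0 vCPU)
31 vCPU → host 4 (remaining 17 vCPU)
29 vCPU → host 5 (remaining 19 vCPU)
36 vCPU → host 6 (remaining 12 vCPU)
4 vCPU → host 6 (remaining 8 vCPU)
30 vCPU → host 7 (remaining 18 vCPU)
29 vCPU → host 8 (remaining 19 vCPU)
Final hosts: [9,6,10,9,14] [35] [30] [31] [29] [36,4] [30] [29].

8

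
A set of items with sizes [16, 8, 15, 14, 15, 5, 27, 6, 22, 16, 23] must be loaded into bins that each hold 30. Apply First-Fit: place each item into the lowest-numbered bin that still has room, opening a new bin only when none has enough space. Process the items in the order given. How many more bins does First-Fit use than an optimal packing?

1

First-Fit: [16,8,5] [15,14] [15,6] [27] [22] [16] [23] → 7 bins.
Total size 167; any packing needs at least ⌈167/30⌉ = 6 bins.
An optimal packing achieves that bound: [27] [23,6] [22,8] [16,14] [16,5] [15,15] → 6 bins.
Excess: 7 − 6 = 1.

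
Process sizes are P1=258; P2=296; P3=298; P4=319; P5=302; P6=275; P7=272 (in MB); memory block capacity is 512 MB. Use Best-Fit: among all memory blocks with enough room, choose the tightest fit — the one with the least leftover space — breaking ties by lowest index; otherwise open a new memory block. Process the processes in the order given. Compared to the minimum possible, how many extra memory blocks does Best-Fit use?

0

Best-Fit: [258] [296] [298] [319] [302] [275] [272] → 7 memory blocks.
7 processes exceed 256 MB (half the capacity), and no two of those can share a memory block, so at least 7 memory blocks are needed.
So 7 is already optimal.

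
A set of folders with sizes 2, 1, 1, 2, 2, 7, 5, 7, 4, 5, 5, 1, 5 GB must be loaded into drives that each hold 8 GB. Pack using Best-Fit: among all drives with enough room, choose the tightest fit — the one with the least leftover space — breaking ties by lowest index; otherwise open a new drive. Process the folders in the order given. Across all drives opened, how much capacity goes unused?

17

drive 1: place 2 GB, 6 GB left
drive 1: place 1 GB, 5 GB left
drive 1: place 1 GB, 4 GB left
drive 1: place 2 GB, 2 GB left
drive 1: place 2 GB, 0 GB left
drive 2: place 7 GB, 1 GB left
drive 3: place 5 GB, 3 GB left
drive 4: place 7 GB, 1 GB left
drive 5: place 4 GB, 4 GB left
drive 6: place 5 GB, 3 GB left
drive 7: place 5 GB, 3 GB left
drive 2: place 1 GB, 0 GB left
drive 8: place 5 GB, 3 GB left
8 drives × 8 GB = 64 GB; used 47 GB; unused 17 GB.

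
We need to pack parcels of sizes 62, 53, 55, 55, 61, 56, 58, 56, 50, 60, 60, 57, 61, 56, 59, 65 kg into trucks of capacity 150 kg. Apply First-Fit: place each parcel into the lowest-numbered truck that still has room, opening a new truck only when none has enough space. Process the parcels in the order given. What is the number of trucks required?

truck 1: place 62 kg, 88 kg left
truck 1: place 53 kg, 35 kg left
truck 2: place 55 kg, 95 kg left
truck 2: place 55 kg, 40 kg left
truck 3: place 61 kg, 89 kg left
truck 3: place 56 kg, 33 kg left
truck 4: place 58 kg, 92 kg left
truck 4: place 56 kg, 36 kg left
truck 5: place 50 kg, 100 kg left
truck 5: place 60 kg, 40 kg left
truck 6: place 60 kg, 90 kg left
truck 6: place 57 kg, 33 kg left
truck 7: place 61 kg, 89 kg left
truck 7: place 56 kg, 33 kg left
truck 8: place 59 kg, 91 kg left
truck 8: place 65 kg, 26 kg left
Final trucks: [62,53] [55,55] [61,56] [58,56] [50,60] [60,57] [61,56] [59,65].

8 trucks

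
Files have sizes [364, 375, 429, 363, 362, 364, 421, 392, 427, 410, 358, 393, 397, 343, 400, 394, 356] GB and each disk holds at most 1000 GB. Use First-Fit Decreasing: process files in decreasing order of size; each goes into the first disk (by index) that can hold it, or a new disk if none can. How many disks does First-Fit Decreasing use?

9

Sorted descending: 429, 427, 421, 410, 400, 397, 394, 393, 392, 375, 364, 364, 363, 362, 358, 356, 343.
429 GB → disk 1 (remaining 571 GB)
427 GB → disk 1 (remaining 144 GB)
421 GB → disk 2 (remaining 579 GB)
410 GB → disk 2 (remaining 169 GB)
400 GB → disk 3 (remaining 600 GB)
397 GB → disk 3 (remaining 203 GB)
394 GB → disk 4 (remaining 606 GB)
393 GB → disk 4 (remaining 213 GB)
392 GB → disk 5 (remaining 608 GB)
375 GB → disk 5 (remaining 233 GB)
364 GB → disk 6 (remaining 636 GB)
364 GB → disk 6 (remaining 272 GB)
363 GB → disk 7 (remaining 637 GB)
362 GB → disk 7 (remaining 275 GB)
358 GB → disk 8 (remaining 642 GB)
356 GB → disk 8 (remaining 286 GB)
343 GB → disk 9 (remaining 657 GB)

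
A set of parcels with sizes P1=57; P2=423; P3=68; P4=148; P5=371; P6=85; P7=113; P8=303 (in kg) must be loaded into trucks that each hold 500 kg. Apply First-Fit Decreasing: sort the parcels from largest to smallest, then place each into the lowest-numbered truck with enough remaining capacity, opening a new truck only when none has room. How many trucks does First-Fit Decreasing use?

Sorted descending: 423, 371, 303, 148, 113, 85, 68, 57.
truck 1: place 423 kg, 77 kg left
truck 2: place 371 kg, 129 kg left
truck 3: place 303 kg, 197 kg left
truck 3: place 148 kg, 49 kg left
truck 2: place 113 kg, 16 kg left
truck 4: place 85 kg, 415 kg left
truck 1: place 68 kg, 9 kg left
truck 4: place 57 kg, 358 kg left
Final trucks: [423,68] [371,113] [303,148] [85,57].

4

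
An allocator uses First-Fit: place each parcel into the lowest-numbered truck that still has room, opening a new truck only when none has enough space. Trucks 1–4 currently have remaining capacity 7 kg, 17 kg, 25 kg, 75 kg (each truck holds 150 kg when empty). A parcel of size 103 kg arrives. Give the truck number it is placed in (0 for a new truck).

0

No truck has ≥ 103 kg free, so a new truck is opened.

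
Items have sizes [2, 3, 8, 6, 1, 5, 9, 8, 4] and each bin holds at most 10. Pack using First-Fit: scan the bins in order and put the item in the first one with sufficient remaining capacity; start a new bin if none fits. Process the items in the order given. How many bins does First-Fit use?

Put 2 in bin 1; 8 remain.
Put 3 in bin 1; 5 remain.
Put 8 in bin 2; 2 remain.
Put 6 in bin 3; 4 remain.
Put 1 in bin 1; 4 remain.
Put 5 in bin 4; 5 remain.
Put 9 in bin 5; 1 remain.
Put 8 in bin 6; 2 remain.
Put 4 in bin 1; 0 remain.

6 bins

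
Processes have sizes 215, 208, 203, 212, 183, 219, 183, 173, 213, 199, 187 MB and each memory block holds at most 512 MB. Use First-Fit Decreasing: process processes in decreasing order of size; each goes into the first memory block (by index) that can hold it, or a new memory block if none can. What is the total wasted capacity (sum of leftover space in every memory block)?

Sorted descending: 219, 215, 213, 212, 208, 203, 199, 187, 183, 183, 173.
219 MB → memory block 1 (remaining 293 MB)
215 MB → memory block 1 (remaining 78 MB)
213 MB → memory block 2 (remaining 299 MB)
212 MB → memory block 2 (remaining 87 MB)
208 MB → memory block 3 (remaining 304 MB)
203 MB → memory block 3 (remaining 101 MB)
199 MB → memory block 4 (remaining 313 MB)
187 MB → memory block 4 (remaining 126 MB)
183 MB → memory block 5 (remaining 329 MB)
183 MB → memory block 5 (remaining 146 MB)
173 MB → memory block 6 (remaining 339 MB)
6 memory blocks × 512 MB = 3072 MB; used 2195 MB; unused 877 MB.

877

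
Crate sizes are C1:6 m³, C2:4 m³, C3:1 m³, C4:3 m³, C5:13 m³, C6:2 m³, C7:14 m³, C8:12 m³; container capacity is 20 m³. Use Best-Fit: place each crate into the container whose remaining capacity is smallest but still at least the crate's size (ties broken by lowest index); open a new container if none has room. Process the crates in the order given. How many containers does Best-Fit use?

container 1: place C1 (6 m³), 14 m³ left
container 1: place C2 (4 m³), 10 m³ left
container 1: place C3 (1 m³), 9 m³ left
container 1: place C4 (3 m³), 6 m³ left
container 2: place C5 (13 m³), 7 m³ left
container 1: place C6 (2 m³), 4 m³ left
container 3: place C7 (14 m³), 6 m³ left
container 4: place C8 (12 m³), 8 m³ left

4 containers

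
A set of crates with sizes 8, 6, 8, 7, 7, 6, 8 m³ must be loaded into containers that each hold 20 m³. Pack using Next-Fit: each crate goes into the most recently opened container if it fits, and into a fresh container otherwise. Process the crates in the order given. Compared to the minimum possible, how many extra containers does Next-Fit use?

Next-Fit: [8,6] [8,7] [7,6] [8] → 4 containers.
Total size 50 m³; any packing needs at least ⌈50/20⌉ = 3 containers.
An optimal packing achieves that bound: [8,8] [8,7] [7,6,6] → 3 containers.
Excess: 4 − 3 = 1.

1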